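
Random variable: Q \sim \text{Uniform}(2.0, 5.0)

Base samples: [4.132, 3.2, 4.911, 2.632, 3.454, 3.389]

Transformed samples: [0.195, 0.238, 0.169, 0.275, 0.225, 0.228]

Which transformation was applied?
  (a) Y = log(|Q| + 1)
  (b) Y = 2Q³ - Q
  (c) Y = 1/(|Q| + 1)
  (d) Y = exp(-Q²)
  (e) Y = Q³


Checking option (c) Y = 1/(|Q| + 1):
  Q = 4.132 -> Y = 0.195 ✓
  Q = 3.2 -> Y = 0.238 ✓
  Q = 4.911 -> Y = 0.169 ✓
All samples match this transformation.

(c) 1/(|Q| + 1)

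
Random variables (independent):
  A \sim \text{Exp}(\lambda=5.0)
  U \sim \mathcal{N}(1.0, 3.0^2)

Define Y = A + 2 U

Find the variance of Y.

For independent RVs: Var(aX + bY) = a²Var(X) + b²Var(Y)
Var(A) = 0.04
Var(U) = 9
Var(Y) = 1²*0.04 + 2²*9
= 1*0.04 + 4*9 = 36.04

36.04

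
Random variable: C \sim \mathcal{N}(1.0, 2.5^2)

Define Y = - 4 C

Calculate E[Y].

For Y = -4C:
E[Y] = -4 * E[C]
E[C] = 1.0 = 1
E[Y] = -4 * 1 = -4

-4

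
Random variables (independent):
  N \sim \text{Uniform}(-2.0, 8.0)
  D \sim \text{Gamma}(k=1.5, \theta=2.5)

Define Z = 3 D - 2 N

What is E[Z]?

E[Z] = -2*E[N] + 3*E[D]
E[N] = 3
E[D] = 3.75
E[Z] = -2*3 + 3*3.75 = 5.25

5.25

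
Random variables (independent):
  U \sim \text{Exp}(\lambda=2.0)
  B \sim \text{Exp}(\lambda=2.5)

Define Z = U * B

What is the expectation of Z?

For independent RVs: E[XY] = E[X]*E[Y]
E[U] = 0.5
E[B] = 0.4
E[Z] = 0.5 * 0.4 = 0.2

0.2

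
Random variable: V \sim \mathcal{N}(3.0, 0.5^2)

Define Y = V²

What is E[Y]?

E[V²] = Var(V) + (E[V])² = 0.25 + 9 = 9.25

9.25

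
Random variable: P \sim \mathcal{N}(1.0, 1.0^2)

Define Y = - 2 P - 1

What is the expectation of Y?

For Y = -2P - 1:
E[Y] = -2 * E[P] - 1
E[P] = 1.0 = 1
E[Y] = -2 * 1 - 1 = -3

-3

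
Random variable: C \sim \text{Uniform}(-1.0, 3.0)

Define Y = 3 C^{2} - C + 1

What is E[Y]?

E[Y] = 3*E[C²] - 1*E[C] + 1
E[C] = 1
E[C²] = Var(C) + (E[C])² = 1.3333333 + 1 = 2.3333333
E[Y] = 3*2.3333333 - 1*1 + 1 = 7

7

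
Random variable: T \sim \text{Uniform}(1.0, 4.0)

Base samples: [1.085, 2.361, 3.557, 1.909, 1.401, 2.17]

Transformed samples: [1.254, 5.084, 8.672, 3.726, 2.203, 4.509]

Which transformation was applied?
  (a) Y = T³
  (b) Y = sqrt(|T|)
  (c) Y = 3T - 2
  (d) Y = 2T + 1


Checking option (c) Y = 3T - 2:
  T = 1.085 -> Y = 1.254 ✓
  T = 2.361 -> Y = 5.084 ✓
  T = 3.557 -> Y = 8.672 ✓
All samples match this transformation.

(c) 3T - 2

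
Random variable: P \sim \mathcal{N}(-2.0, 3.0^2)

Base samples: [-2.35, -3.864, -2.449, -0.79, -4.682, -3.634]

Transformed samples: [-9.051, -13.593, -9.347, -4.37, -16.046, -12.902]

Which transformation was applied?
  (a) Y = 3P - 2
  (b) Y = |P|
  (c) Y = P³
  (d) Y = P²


Checking option (a) Y = 3P - 2:
  P = -2.35 -> Y = -9.051 ✓
  P = -3.864 -> Y = -13.593 ✓
  P = -2.449 -> Y = -9.347 ✓
All samples match this transformation.

(a) 3P - 2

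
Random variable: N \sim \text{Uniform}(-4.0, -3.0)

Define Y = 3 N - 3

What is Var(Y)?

For Y = aN + b: Var(Y) = a² * Var(N)
Var(N) = (-3 + 4)^2/12 = 0.083333333
Var(Y) = 3² * 0.083333333 = 9 * 0.083333333 = 0.75

0.75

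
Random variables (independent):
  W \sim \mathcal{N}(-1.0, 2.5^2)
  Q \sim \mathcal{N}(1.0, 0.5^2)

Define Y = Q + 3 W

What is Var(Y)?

For independent RVs: Var(aX + bY) = a²Var(X) + b²Var(Y)
Var(W) = 6.25
Var(Q) = 0.25
Var(Y) = 3²*6.25 + 1²*0.25
= 9*6.25 + 1*0.25 = 56.5

56.5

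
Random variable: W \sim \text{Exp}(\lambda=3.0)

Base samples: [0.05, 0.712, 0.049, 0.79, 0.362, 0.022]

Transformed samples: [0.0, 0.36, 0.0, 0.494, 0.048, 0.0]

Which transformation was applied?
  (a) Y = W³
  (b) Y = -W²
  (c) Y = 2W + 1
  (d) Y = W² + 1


Checking option (a) Y = W³:
  W = 0.05 -> Y = 0.0 ✓
  W = 0.712 -> Y = 0.36 ✓
  W = 0.049 -> Y = 0.0 ✓
All samples match this transformation.

(a) W³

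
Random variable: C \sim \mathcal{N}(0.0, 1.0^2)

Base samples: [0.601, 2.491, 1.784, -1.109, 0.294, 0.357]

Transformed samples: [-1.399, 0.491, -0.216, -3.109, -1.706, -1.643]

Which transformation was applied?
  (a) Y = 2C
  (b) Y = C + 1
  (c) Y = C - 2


Checking option (c) Y = C - 2:
  C = 0.601 -> Y = -1.399 ✓
  C = 2.491 -> Y = 0.491 ✓
  C = 1.784 -> Y = -0.216 ✓
All samples match this transformation.

(c) C - 2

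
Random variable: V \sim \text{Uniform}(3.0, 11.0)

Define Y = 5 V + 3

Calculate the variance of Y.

For Y = aV + b: Var(Y) = a² * Var(V)
Var(V) = (11 - 3)^2/12 = 5.3333333
Var(Y) = 5² * 5.3333333 = 25 * 5.3333333 = 133.33333

133.33333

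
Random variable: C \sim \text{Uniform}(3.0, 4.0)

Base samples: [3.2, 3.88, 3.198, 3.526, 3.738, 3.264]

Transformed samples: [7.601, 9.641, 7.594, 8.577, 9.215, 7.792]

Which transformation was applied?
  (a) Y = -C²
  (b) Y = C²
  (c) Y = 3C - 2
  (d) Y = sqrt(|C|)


Checking option (c) Y = 3C - 2:
  C = 3.2 -> Y = 7.601 ✓
  C = 3.88 -> Y = 9.641 ✓
  C = 3.198 -> Y = 7.594 ✓
All samples match this transformation.

(c) 3C - 2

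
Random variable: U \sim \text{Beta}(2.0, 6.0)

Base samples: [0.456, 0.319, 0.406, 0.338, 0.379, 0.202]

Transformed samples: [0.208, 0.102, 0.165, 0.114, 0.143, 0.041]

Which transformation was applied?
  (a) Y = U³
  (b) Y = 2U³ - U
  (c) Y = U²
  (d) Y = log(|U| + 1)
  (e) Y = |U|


Checking option (c) Y = U²:
  U = 0.456 -> Y = 0.208 ✓
  U = 0.319 -> Y = 0.102 ✓
  U = 0.406 -> Y = 0.165 ✓
All samples match this transformation.

(c) U²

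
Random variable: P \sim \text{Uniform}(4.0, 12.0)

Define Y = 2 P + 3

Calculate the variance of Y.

For Y = aP + b: Var(Y) = a² * Var(P)
Var(P) = (12 - 4)^2/12 = 5.3333333
Var(Y) = 2² * 5.3333333 = 4 * 5.3333333 = 21.333333

21.333333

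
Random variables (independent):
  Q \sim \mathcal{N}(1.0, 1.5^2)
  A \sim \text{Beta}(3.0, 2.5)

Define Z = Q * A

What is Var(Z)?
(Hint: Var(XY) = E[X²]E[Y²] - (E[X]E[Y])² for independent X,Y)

Var(XY) = E[X²]E[Y²] - (E[X]E[Y])²
E[Q] = 1, Var(Q) = 2.25
E[A] = 0.54545455, Var(A) = 0.038143675
E[Q²] = 2.25 + 1² = 3.25
E[A²] = 0.038143675 + 0.54545455² = 0.33566434
Var(Z) = 3.25*0.33566434 - (1*0.54545455)²
= 1.0909091 - 0.29752066 = 0.79338843

0.79338843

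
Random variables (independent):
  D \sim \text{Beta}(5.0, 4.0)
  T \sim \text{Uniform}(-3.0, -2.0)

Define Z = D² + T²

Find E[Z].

E[Z] = E[D²] + E[T²]
E[D²] = Var(D) + E[D]² = 0.024691358 + 0.30864198 = 0.33333333
E[T²] = Var(T) + E[T]² = 0.083333333 + 6.25 = 6.3333333
E[Z] = 0.33333333 + 6.3333333 = 6.6666667

6.6666667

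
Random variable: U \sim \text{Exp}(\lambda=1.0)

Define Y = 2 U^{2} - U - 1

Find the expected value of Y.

E[Y] = 2*E[U²] - 1*E[U] - 1
E[U] = 1
E[U²] = Var(U) + (E[U])² = 1 + 1 = 2
E[Y] = 2*2 - 1*1 - 1 = 2

2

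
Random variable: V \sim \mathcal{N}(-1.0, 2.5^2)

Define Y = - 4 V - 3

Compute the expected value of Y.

For Y = -4V - 3:
E[Y] = -4 * E[V] - 3
E[V] = -1.0 = -1
E[Y] = -4 * (-1) - 3 = 1

1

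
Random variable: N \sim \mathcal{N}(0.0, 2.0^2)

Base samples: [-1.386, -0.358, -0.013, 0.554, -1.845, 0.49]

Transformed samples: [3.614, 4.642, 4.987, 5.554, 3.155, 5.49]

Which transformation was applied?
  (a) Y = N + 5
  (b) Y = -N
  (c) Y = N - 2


Checking option (a) Y = N + 5:
  N = -1.386 -> Y = 3.614 ✓
  N = -0.358 -> Y = 4.642 ✓
  N = -0.013 -> Y = 4.987 ✓
All samples match this transformation.

(a) N + 5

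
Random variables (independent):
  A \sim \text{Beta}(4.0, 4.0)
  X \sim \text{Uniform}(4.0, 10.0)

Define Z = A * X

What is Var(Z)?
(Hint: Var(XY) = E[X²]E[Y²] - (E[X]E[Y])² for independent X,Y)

Var(XY) = E[X²]E[Y²] - (E[X]E[Y])²
E[A] = 0.5, Var(A) = 0.027777778
E[X] = 7, Var(X) = 3
E[A²] = 0.027777778 + 0.5² = 0.27777778
E[X²] = 3 + 7² = 52
Var(Z) = 0.27777778*52 - (0.5*7)²
= 14.444444 - 12.25 = 2.1944444

2.1944444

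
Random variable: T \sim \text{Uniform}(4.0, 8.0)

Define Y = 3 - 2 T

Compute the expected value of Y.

For Y = -2T + 3:
E[Y] = -2 * E[T] + 3
E[T] = (4 + 8)/2 = 6
E[Y] = -2 * 6 + 3 = -9

-9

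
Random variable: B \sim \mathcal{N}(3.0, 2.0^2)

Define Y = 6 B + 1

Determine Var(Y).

For Y = aB + b: Var(Y) = a² * Var(B)
Var(B) = 2.0^2 = 4
Var(Y) = 6² * 4 = 36 * 4 = 144

144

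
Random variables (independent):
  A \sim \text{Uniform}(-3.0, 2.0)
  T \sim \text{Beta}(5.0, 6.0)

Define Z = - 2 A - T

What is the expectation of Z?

E[Z] = -2*E[A] - 1*E[T]
E[A] = -0.5
E[T] = 0.45454545
E[Z] = -2*(-0.5) - 1*0.45454545 = 0.54545455

0.54545455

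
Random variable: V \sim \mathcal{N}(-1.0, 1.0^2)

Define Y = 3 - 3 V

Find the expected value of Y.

For Y = -3V + 3:
E[Y] = -3 * E[V] + 3
E[V] = -1.0 = -1
E[Y] = -3 * (-1) + 3 = 6

6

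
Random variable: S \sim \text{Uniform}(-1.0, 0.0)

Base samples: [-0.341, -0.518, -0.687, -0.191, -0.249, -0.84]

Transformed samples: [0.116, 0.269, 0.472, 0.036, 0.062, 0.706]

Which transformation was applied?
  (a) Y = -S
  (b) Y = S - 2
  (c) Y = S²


Checking option (c) Y = S²:
  S = -0.341 -> Y = 0.116 ✓
  S = -0.518 -> Y = 0.269 ✓
  S = -0.687 -> Y = 0.472 ✓
All samples match this transformation.

(c) S²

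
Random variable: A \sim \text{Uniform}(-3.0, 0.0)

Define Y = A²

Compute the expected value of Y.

Using E[X²] = Var(X) + (E[X])²:
E[A] = -1.5
Var(A) = (0 + 3)^2/12 = 0.75
E[A²] = 0.75 + (-1.5)² = 0.75 + 2.25 = 3

3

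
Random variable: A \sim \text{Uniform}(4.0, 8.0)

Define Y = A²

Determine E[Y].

E[A²] = Var(A) + (E[A])² = 1.3333333 + 36 = 37.333333

37.333333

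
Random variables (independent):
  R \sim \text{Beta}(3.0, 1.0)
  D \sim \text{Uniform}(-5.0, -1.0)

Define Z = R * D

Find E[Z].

For independent RVs: E[XY] = E[X]*E[Y]
E[R] = 0.75
E[D] = -3
E[Z] = 0.75 * (-3) = -2.25

-2.25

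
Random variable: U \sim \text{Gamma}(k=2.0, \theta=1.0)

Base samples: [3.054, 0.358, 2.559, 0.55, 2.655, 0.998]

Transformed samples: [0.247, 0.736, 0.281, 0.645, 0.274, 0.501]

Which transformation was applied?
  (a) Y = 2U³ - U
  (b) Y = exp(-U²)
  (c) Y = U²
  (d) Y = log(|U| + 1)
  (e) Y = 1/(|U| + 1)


Checking option (e) Y = 1/(|U| + 1):
  U = 3.054 -> Y = 0.247 ✓
  U = 0.358 -> Y = 0.736 ✓
  U = 2.559 -> Y = 0.281 ✓
All samples match this transformation.

(e) 1/(|U| + 1)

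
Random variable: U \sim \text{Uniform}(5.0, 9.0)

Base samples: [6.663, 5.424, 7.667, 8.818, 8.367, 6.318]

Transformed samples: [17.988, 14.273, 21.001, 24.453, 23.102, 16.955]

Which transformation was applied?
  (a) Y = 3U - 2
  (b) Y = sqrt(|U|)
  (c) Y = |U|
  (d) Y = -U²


Checking option (a) Y = 3U - 2:
  U = 6.663 -> Y = 17.988 ✓
  U = 5.424 -> Y = 14.273 ✓
  U = 7.667 -> Y = 21.001 ✓
All samples match this transformation.

(a) 3U - 2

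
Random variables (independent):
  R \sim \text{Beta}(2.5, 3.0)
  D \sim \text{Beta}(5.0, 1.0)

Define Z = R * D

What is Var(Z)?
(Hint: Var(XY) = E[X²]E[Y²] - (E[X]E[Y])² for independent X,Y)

Var(XY) = E[X²]E[Y²] - (E[X]E[Y])²
E[R] = 0.45454545, Var(R) = 0.038143675
E[D] = 0.83333333, Var(D) = 0.01984127
E[R²] = 0.038143675 + 0.45454545² = 0.24475524
E[D²] = 0.01984127 + 0.83333333² = 0.71428571
Var(Z) = 0.24475524*0.71428571 - (0.45454545*0.83333333)²
= 0.17482517 - 0.14348026 = 0.031344918

0.031344918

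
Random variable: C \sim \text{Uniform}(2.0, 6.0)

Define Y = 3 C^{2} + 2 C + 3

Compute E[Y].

E[Y] = 3*E[C²] + 2*E[C] + 3
E[C] = 4
E[C²] = Var(C) + (E[C])² = 1.3333333 + 16 = 17.333333
E[Y] = 3*17.333333 + 2*4 + 3 = 63

63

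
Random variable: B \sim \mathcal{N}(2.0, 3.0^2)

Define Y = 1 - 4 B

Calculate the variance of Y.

For Y = aB + b: Var(Y) = a² * Var(B)
Var(B) = 3.0^2 = 9
Var(Y) = (-4)² * 9 = 16 * 9 = 144

144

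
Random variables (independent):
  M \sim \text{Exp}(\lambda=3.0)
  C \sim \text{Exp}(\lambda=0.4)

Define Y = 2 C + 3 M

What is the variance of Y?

For independent RVs: Var(aX + bY) = a²Var(X) + b²Var(Y)
Var(M) = 0.11111111
Var(C) = 6.25
Var(Y) = 3²*0.11111111 + 2²*6.25
= 9*0.11111111 + 4*6.25 = 26

26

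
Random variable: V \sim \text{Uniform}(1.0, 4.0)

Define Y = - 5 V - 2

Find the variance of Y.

For Y = aV + b: Var(Y) = a² * Var(V)
Var(V) = (4 - 1)^2/12 = 0.75
Var(Y) = (-5)² * 0.75 = 25 * 0.75 = 18.75

18.75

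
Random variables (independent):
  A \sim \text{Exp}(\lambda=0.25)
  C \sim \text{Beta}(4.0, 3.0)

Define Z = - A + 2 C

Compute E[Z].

E[Z] = -1*E[A] + 2*E[C]
E[A] = 4
E[C] = 0.57142857
E[Z] = -1*4 + 2*0.57142857 = -2.8571429

-2.8571429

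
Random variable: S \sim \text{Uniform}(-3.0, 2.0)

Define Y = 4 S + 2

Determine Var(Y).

For Y = aS + b: Var(Y) = a² * Var(S)
Var(S) = (2 + 3)^2/12 = 2.0833333
Var(Y) = 4² * 2.0833333 = 16 * 2.0833333 = 33.333333

33.333333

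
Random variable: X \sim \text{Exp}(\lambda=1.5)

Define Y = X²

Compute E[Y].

Using E[X²] = Var(X) + (E[X])²:
E[X] = 0.66666667
Var(X) = 1/1.5^2 = 0.44444444
E[X²] = 0.44444444 + 0.66666667² = 0.44444444 + 0.44444444 = 0.88888889

0.88888889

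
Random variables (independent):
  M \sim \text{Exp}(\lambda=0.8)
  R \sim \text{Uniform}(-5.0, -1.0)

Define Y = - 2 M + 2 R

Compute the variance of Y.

For independent RVs: Var(aX + bY) = a²Var(X) + b²Var(Y)
Var(M) = 1.5625
Var(R) = 1.3333333
Var(Y) = (-2)²*1.5625 + 2²*1.3333333
= 4*1.5625 + 4*1.3333333 = 11.583333

11.583333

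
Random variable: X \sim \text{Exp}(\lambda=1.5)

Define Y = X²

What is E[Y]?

Using E[X²] = Var(X) + (E[X])²:
E[X] = 0.66666667
Var(X) = 1/1.5^2 = 0.44444444
E[X²] = 0.44444444 + 0.66666667² = 0.44444444 + 0.44444444 = 0.88888889

0.88888889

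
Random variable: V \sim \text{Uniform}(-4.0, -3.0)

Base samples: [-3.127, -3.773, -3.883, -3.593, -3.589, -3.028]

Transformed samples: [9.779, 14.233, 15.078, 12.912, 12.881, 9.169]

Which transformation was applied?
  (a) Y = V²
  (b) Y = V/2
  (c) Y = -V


Checking option (a) Y = V²:
  V = -3.127 -> Y = 9.779 ✓
  V = -3.773 -> Y = 14.233 ✓
  V = -3.883 -> Y = 15.078 ✓
All samples match this transformation.

(a) V²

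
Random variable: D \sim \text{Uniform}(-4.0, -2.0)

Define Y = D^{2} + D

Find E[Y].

E[Y] = 1*E[D²] + 1*E[D]
E[D] = -3
E[D²] = Var(D) + (E[D])² = 0.33333333 + 9 = 9.3333333
E[Y] = 1*9.3333333 + 1*(-3) = 6.3333333

6.3333333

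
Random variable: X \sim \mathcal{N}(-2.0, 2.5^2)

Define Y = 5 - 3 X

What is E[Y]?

For Y = -3X + 5:
E[Y] = -3 * E[X] + 5
E[X] = -2.0 = -2
E[Y] = -3 * (-2) + 5 = 11

11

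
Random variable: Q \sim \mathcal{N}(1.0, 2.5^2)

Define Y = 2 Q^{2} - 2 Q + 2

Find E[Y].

E[Y] = 2*E[Q²] - 2*E[Q] + 2
E[Q] = 1
E[Q²] = Var(Q) + (E[Q])² = 6.25 + 1 = 7.25
E[Y] = 2*7.25 - 2*1 + 2 = 14.5

14.5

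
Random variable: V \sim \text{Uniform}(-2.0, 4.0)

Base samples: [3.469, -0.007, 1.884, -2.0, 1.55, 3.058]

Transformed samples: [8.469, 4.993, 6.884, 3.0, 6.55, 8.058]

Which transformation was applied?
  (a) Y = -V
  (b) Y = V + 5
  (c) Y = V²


Checking option (b) Y = V + 5:
  V = 3.469 -> Y = 8.469 ✓
  V = -0.007 -> Y = 4.993 ✓
  V = 1.884 -> Y = 6.884 ✓
All samples match this transformation.

(b) V + 5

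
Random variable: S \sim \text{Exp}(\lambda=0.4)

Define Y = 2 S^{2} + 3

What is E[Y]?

E[Y] = 2*E[S²] + 3
E[S] = 2.5
E[S²] = Var(S) + (E[S])² = 6.25 + 6.25 = 12.5
E[Y] = 2*12.5 + 3 = 28

28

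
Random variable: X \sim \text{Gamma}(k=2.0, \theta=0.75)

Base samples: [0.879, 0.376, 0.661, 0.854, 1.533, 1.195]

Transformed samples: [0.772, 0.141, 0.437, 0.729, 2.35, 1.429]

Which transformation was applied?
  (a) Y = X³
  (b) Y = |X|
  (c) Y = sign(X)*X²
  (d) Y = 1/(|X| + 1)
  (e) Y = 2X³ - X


Checking option (c) Y = sign(X)*X²:
  X = 0.879 -> Y = 0.772 ✓
  X = 0.376 -> Y = 0.141 ✓
  X = 0.661 -> Y = 0.437 ✓
All samples match this transformation.

(c) sign(X)*X²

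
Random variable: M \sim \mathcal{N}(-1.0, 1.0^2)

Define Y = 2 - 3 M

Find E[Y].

For Y = -3M + 2:
E[Y] = -3 * E[M] + 2
E[M] = -1.0 = -1
E[Y] = -3 * (-1) + 2 = 5

5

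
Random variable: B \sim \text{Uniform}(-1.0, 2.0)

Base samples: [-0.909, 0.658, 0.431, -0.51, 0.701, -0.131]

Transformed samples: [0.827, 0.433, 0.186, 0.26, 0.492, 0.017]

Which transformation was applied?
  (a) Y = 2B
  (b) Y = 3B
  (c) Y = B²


Checking option (c) Y = B²:
  B = -0.909 -> Y = 0.827 ✓
  B = 0.658 -> Y = 0.433 ✓
  B = 0.431 -> Y = 0.186 ✓
All samples match this transformation.

(c) B²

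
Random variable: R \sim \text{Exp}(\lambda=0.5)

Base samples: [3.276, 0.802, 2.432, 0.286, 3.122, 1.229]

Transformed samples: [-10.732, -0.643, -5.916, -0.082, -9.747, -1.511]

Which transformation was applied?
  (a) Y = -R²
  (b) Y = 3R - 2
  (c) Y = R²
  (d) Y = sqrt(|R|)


Checking option (a) Y = -R²:
  R = 3.276 -> Y = -10.732 ✓
  R = 0.802 -> Y = -0.643 ✓
  R = 2.432 -> Y = -5.916 ✓
All samples match this transformation.

(a) -R²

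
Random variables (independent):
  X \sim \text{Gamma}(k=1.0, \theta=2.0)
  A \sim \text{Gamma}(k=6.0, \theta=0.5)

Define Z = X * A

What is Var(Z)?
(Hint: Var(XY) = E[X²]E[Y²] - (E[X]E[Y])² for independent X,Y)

Var(XY) = E[X²]E[Y²] - (E[X]E[Y])²
E[X] = 2, Var(X) = 4
E[A] = 3, Var(A) = 1.5
E[X²] = 4 + 2² = 8
E[A²] = 1.5 + 3² = 10.5
Var(Z) = 8*10.5 - (2*3)²
= 84 - 36 = 48

48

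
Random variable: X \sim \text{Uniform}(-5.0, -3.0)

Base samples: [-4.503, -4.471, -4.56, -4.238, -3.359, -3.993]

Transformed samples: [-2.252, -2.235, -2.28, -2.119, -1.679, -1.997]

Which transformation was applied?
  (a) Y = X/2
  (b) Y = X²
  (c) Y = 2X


Checking option (a) Y = X/2:
  X = -4.503 -> Y = -2.252 ✓
  X = -4.471 -> Y = -2.235 ✓
  X = -4.56 -> Y = -2.28 ✓
All samples match this transformation.

(a) X/2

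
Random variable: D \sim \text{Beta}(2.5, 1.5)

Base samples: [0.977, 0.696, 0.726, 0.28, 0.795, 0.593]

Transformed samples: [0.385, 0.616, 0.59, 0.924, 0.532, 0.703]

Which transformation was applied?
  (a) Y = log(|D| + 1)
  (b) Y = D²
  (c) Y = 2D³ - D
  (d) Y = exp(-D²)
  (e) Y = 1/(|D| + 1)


Checking option (d) Y = exp(-D²):
  D = 0.977 -> Y = 0.385 ✓
  D = 0.696 -> Y = 0.616 ✓
  D = 0.726 -> Y = 0.59 ✓
All samples match this transformation.

(d) exp(-D²)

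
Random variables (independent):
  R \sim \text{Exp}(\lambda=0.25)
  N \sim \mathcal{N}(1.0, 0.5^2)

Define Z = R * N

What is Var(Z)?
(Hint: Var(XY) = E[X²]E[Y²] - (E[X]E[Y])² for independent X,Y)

Var(XY) = E[X²]E[Y²] - (E[X]E[Y])²
E[R] = 4, Var(R) = 16
E[N] = 1, Var(N) = 0.25
E[R²] = 16 + 4² = 32
E[N²] = 0.25 + 1² = 1.25
Var(Z) = 32*1.25 - (4*1)²
= 40 - 16 = 24

24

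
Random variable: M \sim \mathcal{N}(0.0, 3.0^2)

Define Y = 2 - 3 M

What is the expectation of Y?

For Y = -3M + 2:
E[Y] = -3 * E[M] + 2
E[M] = 0.0 = 0
E[Y] = -3 * 0 + 2 = 2

2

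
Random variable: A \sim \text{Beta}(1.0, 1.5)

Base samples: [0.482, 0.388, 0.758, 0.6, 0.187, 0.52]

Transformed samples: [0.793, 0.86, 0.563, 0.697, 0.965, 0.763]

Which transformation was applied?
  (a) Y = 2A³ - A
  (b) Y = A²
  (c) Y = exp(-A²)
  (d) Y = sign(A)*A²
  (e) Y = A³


Checking option (c) Y = exp(-A²):
  A = 0.482 -> Y = 0.793 ✓
  A = 0.388 -> Y = 0.86 ✓
  A = 0.758 -> Y = 0.563 ✓
All samples match this transformation.

(c) exp(-A²)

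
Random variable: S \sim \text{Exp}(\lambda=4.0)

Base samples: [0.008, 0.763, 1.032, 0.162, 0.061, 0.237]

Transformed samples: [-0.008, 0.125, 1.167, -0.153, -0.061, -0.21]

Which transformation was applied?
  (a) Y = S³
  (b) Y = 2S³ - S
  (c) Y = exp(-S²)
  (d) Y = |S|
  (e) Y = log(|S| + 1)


Checking option (b) Y = 2S³ - S:
  S = 0.008 -> Y = -0.008 ✓
  S = 0.763 -> Y = 0.125 ✓
  S = 1.032 -> Y = 1.167 ✓
All samples match this transformation.

(b) 2S³ - S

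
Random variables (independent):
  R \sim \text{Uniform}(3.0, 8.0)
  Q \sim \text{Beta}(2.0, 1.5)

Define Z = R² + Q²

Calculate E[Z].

E[Z] = E[R²] + E[Q²]
E[R²] = Var(R) + E[R]² = 2.0833333 + 30.25 = 32.333333
E[Q²] = Var(Q) + E[Q]² = 0.054421769 + 0.32653061 = 0.38095238
E[Z] = 32.333333 + 0.38095238 = 32.714286

32.714286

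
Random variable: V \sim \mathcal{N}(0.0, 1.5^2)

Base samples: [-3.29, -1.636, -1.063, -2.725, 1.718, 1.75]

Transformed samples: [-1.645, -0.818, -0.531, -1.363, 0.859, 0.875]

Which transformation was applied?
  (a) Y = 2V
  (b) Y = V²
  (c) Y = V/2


Checking option (c) Y = V/2:
  V = -3.29 -> Y = -1.645 ✓
  V = -1.636 -> Y = -0.818 ✓
  V = -1.063 -> Y = -0.531 ✓
All samples match this transformation.

(c) V/2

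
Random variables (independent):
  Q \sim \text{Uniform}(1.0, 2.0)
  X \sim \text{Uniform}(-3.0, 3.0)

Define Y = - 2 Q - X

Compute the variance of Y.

For independent RVs: Var(aX + bY) = a²Var(X) + b²Var(Y)
Var(Q) = 0.083333333
Var(X) = 3
Var(Y) = (-2)²*0.083333333 + (-1)²*3
= 4*0.083333333 + 1*3 = 3.3333333

3.3333333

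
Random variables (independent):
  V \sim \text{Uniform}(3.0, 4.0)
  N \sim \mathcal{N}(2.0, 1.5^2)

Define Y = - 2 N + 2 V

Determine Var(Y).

For independent RVs: Var(aX + bY) = a²Var(X) + b²Var(Y)
Var(V) = 0.083333333
Var(N) = 2.25
Var(Y) = 2²*0.083333333 + (-2)²*2.25
= 4*0.083333333 + 4*2.25 = 9.3333333

9.3333333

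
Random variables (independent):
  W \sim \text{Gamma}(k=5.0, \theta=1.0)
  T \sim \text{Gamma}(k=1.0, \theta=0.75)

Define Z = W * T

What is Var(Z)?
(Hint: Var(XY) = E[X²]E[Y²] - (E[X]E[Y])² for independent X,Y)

Var(XY) = E[X²]E[Y²] - (E[X]E[Y])²
E[W] = 5, Var(W) = 5
E[T] = 0.75, Var(T) = 0.5625
E[W²] = 5 + 5² = 30
E[T²] = 0.5625 + 0.75² = 1.125
Var(Z) = 30*1.125 - (5*0.75)²
= 33.75 - 14.0625 = 19.6875

19.6875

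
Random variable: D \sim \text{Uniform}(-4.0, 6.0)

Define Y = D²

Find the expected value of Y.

Using E[X²] = Var(X) + (E[X])²:
E[D] = 1
Var(D) = (6 + 4)^2/12 = 8.3333333
E[D²] = 8.3333333 + 1² = 8.3333333 + 1 = 9.3333333

9.3333333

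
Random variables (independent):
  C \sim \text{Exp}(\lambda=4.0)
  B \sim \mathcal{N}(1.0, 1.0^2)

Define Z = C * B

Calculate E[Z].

For independent RVs: E[XY] = E[X]*E[Y]
E[C] = 0.25
E[B] = 1
E[Z] = 0.25 * 1 = 0.25

0.25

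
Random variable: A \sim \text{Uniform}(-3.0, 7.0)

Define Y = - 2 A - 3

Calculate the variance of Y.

For Y = aA + b: Var(Y) = a² * Var(A)
Var(A) = (7 + 3)^2/12 = 8.3333333
Var(Y) = (-2)² * 8.3333333 = 4 * 8.3333333 = 33.333333

33.333333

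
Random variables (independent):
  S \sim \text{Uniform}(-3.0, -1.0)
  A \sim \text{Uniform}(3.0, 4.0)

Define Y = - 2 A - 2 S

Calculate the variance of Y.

For independent RVs: Var(aX + bY) = a²Var(X) + b²Var(Y)
Var(S) = 0.33333333
Var(A) = 0.083333333
Var(Y) = (-2)²*0.33333333 + (-2)²*0.083333333
= 4*0.33333333 + 4*0.083333333 = 1.6666667

1.6666667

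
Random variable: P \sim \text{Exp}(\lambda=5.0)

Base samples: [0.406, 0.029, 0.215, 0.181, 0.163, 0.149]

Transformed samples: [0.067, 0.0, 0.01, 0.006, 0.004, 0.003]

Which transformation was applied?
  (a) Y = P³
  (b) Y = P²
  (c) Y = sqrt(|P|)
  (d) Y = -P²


Checking option (a) Y = P³:
  P = 0.406 -> Y = 0.067 ✓
  P = 0.029 -> Y = 0.0 ✓
  P = 0.215 -> Y = 0.01 ✓
All samples match this transformation.

(a) P³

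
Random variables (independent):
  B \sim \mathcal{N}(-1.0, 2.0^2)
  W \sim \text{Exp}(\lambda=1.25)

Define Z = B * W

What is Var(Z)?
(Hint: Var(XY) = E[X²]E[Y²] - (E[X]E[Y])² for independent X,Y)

Var(XY) = E[X²]E[Y²] - (E[X]E[Y])²
E[B] = -1, Var(B) = 4
E[W] = 0.8, Var(W) = 0.64
E[B²] = 4 + (-1)² = 5
E[W²] = 0.64 + 0.8² = 1.28
Var(Z) = 5*1.28 - (-1*0.8)²
= 6.4 - 0.64 = 5.76

5.76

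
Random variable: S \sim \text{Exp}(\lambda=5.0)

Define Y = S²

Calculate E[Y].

Using E[X²] = Var(X) + (E[X])²:
E[S] = 0.2
Var(S) = 1/5.0^2 = 0.04
E[S²] = 0.04 + 0.2² = 0.04 + 0.04 = 0.08

0.08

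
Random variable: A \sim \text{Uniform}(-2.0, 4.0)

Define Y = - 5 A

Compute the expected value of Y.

For Y = -5A:
E[Y] = -5 * E[A]
E[A] = (-2 + 4)/2 = 1
E[Y] = -5 * 1 = -5

-5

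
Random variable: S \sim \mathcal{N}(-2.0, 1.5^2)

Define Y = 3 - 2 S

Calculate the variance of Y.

For Y = aS + b: Var(Y) = a² * Var(S)
Var(S) = 1.5^2 = 2.25
Var(Y) = (-2)² * 2.25 = 4 * 2.25 = 9

9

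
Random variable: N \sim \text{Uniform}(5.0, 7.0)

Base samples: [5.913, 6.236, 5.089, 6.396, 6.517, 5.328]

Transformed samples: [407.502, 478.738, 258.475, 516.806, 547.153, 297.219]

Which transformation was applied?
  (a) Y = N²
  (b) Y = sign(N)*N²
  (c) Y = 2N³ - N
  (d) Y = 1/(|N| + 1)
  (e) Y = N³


Checking option (c) Y = 2N³ - N:
  N = 5.913 -> Y = 407.502 ✓
  N = 6.236 -> Y = 478.738 ✓
  N = 5.089 -> Y = 258.475 ✓
All samples match this transformation.

(c) 2N³ - N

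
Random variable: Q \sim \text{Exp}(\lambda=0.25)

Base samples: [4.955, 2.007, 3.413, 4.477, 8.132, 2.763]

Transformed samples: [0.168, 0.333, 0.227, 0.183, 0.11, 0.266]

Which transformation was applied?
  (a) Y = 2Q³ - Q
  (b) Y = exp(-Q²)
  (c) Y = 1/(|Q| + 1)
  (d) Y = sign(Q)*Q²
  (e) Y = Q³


Checking option (c) Y = 1/(|Q| + 1):
  Q = 4.955 -> Y = 0.168 ✓
  Q = 2.007 -> Y = 0.333 ✓
  Q = 3.413 -> Y = 0.227 ✓
All samples match this transformation.

(c) 1/(|Q| + 1)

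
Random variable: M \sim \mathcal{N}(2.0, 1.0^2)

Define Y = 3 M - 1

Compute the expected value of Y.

For Y = 3M - 1:
E[Y] = 3 * E[M] - 1
E[M] = 2.0 = 2
E[Y] = 3 * 2 - 1 = 5

5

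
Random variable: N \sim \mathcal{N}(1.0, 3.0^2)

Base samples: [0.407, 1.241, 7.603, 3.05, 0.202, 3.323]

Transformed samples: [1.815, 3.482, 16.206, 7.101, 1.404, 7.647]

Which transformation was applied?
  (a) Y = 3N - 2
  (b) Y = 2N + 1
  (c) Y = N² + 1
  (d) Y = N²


Checking option (b) Y = 2N + 1:
  N = 0.407 -> Y = 1.815 ✓
  N = 1.241 -> Y = 3.482 ✓
  N = 7.603 -> Y = 16.206 ✓
All samples match this transformation.

(b) 2N + 1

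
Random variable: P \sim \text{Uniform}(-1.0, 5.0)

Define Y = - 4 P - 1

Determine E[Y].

For Y = -4P - 1:
E[Y] = -4 * E[P] - 1
E[P] = (-1 + 5)/2 = 2
E[Y] = -4 * 2 - 1 = -9

-9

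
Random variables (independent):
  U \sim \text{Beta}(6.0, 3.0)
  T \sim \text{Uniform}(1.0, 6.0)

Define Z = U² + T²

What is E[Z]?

E[Z] = E[U²] + E[T²]
E[U²] = Var(U) + E[U]² = 0.022222222 + 0.44444444 = 0.46666667
E[T²] = Var(T) + E[T]² = 2.0833333 + 12.25 = 14.333333
E[Z] = 0.46666667 + 14.333333 = 14.8

14.8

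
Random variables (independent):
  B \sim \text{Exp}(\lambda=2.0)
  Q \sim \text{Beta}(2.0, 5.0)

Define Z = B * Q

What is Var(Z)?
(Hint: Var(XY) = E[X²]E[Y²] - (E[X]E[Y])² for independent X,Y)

Var(XY) = E[X²]E[Y²] - (E[X]E[Y])²
E[B] = 0.5, Var(B) = 0.25
E[Q] = 0.28571429, Var(Q) = 0.025510204
E[B²] = 0.25 + 0.5² = 0.5
E[Q²] = 0.025510204 + 0.28571429² = 0.10714286
Var(Z) = 0.5*0.10714286 - (0.5*0.28571429)²
= 0.053571429 - 0.020408163 = 0.033163265

0.033163265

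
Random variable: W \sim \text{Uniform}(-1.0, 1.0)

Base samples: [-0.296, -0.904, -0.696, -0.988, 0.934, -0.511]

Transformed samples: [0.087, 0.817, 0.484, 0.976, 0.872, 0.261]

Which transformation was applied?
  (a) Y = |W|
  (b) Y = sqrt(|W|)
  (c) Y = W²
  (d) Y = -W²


Checking option (c) Y = W²:
  W = -0.296 -> Y = 0.087 ✓
  W = -0.904 -> Y = 0.817 ✓
  W = -0.696 -> Y = 0.484 ✓
All samples match this transformation.

(c) W²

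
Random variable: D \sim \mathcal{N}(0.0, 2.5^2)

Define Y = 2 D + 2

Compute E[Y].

For Y = 2D + 2:
E[Y] = 2 * E[D] + 2
E[D] = 0.0 = 0
E[Y] = 2 * 0 + 2 = 2

2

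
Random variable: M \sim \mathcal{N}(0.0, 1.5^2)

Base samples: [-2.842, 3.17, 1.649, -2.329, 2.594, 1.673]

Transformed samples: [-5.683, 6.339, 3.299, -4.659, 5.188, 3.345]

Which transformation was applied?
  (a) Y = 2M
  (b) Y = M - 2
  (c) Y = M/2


Checking option (a) Y = 2M:
  M = -2.842 -> Y = -5.683 ✓
  M = 3.17 -> Y = 6.339 ✓
  M = 1.649 -> Y = 3.299 ✓
All samples match this transformation.

(a) 2M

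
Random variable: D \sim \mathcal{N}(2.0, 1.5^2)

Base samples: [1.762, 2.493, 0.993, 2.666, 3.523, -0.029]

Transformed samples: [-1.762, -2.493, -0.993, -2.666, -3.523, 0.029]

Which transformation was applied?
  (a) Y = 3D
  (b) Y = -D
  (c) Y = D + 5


Checking option (b) Y = -D:
  D = 1.762 -> Y = -1.762 ✓
  D = 2.493 -> Y = -2.493 ✓
  D = 0.993 -> Y = -0.993 ✓
All samples match this transformation.

(b) -D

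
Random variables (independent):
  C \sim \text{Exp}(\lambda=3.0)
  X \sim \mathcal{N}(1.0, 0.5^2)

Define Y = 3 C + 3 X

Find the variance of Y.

For independent RVs: Var(aX + bY) = a²Var(X) + b²Var(Y)
Var(C) = 0.11111111
Var(X) = 0.25
Var(Y) = 3²*0.11111111 + 3²*0.25
= 9*0.11111111 + 9*0.25 = 3.25

3.25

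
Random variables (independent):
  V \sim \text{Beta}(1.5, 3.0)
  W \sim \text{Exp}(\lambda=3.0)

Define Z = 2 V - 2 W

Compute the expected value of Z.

E[Z] = 2*E[V] - 2*E[W]
E[V] = 0.33333333
E[W] = 0.33333333
E[Z] = 2*0.33333333 - 2*0.33333333 = 0

0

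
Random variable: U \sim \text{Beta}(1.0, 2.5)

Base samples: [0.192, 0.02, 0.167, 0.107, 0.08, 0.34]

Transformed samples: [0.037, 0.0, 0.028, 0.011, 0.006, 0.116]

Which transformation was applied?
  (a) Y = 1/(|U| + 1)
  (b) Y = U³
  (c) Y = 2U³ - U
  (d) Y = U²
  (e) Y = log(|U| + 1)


Checking option (d) Y = U²:
  U = 0.192 -> Y = 0.037 ✓
  U = 0.02 -> Y = 0.0 ✓
  U = 0.167 -> Y = 0.028 ✓
All samples match this transformation.

(d) U²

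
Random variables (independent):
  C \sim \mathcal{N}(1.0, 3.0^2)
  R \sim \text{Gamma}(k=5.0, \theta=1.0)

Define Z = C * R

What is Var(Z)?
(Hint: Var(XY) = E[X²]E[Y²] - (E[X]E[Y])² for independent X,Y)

Var(XY) = E[X²]E[Y²] - (E[X]E[Y])²
E[C] = 1, Var(C) = 9
E[R] = 5, Var(R) = 5
E[C²] = 9 + 1² = 10
E[R²] = 5 + 5² = 30
Var(Z) = 10*30 - (1*5)²
= 300 - 25 = 275

275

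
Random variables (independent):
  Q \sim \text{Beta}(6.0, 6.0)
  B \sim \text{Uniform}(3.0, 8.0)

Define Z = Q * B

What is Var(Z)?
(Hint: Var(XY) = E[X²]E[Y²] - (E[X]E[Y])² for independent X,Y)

Var(XY) = E[X²]E[Y²] - (E[X]E[Y])²
E[Q] = 0.5, Var(Q) = 0.019230769
E[B] = 5.5, Var(B) = 2.0833333
E[Q²] = 0.019230769 + 0.5² = 0.26923077
E[B²] = 2.0833333 + 5.5² = 32.333333
Var(Z) = 0.26923077*32.333333 - (0.5*5.5)²
= 8.7051282 - 7.5625 = 1.1426282

1.1426282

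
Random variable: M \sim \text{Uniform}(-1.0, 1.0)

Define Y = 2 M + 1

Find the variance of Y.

For Y = aM + b: Var(Y) = a² * Var(M)
Var(M) = (1 + 1)^2/12 = 0.33333333
Var(Y) = 2² * 0.33333333 = 4 * 0.33333333 = 1.3333333

1.3333333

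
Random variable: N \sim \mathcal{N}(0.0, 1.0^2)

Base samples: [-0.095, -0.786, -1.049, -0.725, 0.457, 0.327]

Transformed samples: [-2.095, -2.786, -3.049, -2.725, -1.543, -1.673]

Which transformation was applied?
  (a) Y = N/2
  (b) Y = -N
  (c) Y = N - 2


Checking option (c) Y = N - 2:
  N = -0.095 -> Y = -2.095 ✓
  N = -0.786 -> Y = -2.786 ✓
  N = -1.049 -> Y = -3.049 ✓
All samples match this transformation.

(c) N - 2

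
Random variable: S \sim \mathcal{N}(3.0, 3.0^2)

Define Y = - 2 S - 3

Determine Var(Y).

For Y = aS + b: Var(Y) = a² * Var(S)
Var(S) = 3.0^2 = 9
Var(Y) = (-2)² * 9 = 4 * 9 = 36

36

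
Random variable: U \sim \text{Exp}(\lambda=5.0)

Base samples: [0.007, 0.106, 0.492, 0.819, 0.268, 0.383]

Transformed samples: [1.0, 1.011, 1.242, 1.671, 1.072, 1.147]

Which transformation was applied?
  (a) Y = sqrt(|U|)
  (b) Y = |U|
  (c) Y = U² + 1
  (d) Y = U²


Checking option (c) Y = U² + 1:
  U = 0.007 -> Y = 1.0 ✓
  U = 0.106 -> Y = 1.011 ✓
  U = 0.492 -> Y = 1.242 ✓
All samples match this transformation.

(c) U² + 1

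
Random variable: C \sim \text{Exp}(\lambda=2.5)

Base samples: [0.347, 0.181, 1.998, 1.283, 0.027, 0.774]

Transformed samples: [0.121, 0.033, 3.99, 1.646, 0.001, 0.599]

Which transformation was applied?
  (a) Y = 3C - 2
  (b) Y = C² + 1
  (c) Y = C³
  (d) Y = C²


Checking option (d) Y = C²:
  C = 0.347 -> Y = 0.121 ✓
  C = 0.181 -> Y = 0.033 ✓
  C = 1.998 -> Y = 3.99 ✓
All samples match this transformation.

(d) C²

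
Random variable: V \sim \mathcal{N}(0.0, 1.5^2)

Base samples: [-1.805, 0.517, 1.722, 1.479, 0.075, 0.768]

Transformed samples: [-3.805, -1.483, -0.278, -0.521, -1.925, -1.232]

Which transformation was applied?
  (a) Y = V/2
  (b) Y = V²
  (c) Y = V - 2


Checking option (c) Y = V - 2:
  V = -1.805 -> Y = -3.805 ✓
  V = 0.517 -> Y = -1.483 ✓
  V = 1.722 -> Y = -0.278 ✓
All samples match this transformation.

(c) V - 2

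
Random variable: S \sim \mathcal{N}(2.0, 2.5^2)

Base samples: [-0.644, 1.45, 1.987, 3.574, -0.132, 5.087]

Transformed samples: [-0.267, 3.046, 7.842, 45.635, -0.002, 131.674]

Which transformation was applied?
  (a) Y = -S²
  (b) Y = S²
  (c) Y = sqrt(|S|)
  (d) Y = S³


Checking option (d) Y = S³:
  S = -0.644 -> Y = -0.267 ✓
  S = 1.45 -> Y = 3.046 ✓
  S = 1.987 -> Y = 7.842 ✓
All samples match this transformation.

(d) S³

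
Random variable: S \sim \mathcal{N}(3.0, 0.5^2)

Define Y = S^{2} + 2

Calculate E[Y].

E[Y] = 1*E[S²] + 2
E[S] = 3
E[S²] = Var(S) + (E[S])² = 0.25 + 9 = 9.25
E[Y] = 1*9.25 + 2 = 11.25

11.25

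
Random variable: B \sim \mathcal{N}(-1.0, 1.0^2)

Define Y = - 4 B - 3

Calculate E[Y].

For Y = -4B - 3:
E[Y] = -4 * E[B] - 3
E[B] = -1.0 = -1
E[Y] = -4 * (-1) - 3 = 1

1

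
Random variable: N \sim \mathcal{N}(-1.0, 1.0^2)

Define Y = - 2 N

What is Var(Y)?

For Y = aN + b: Var(Y) = a² * Var(N)
Var(N) = 1.0^2 = 1
Var(Y) = (-2)² * 1 = 4 * 1 = 4

4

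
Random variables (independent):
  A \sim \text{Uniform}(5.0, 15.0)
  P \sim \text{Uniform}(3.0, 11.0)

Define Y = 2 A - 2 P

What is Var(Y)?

For independent RVs: Var(aX + bY) = a²Var(X) + b²Var(Y)
Var(A) = 8.3333333
Var(P) = 5.3333333
Var(Y) = 2²*8.3333333 + (-2)²*5.3333333
= 4*8.3333333 + 4*5.3333333 = 54.666667

54.666667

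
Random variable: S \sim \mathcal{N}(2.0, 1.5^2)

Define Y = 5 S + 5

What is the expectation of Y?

For Y = 5S + 5:
E[Y] = 5 * E[S] + 5
E[S] = 2.0 = 2
E[Y] = 5 * 2 + 5 = 15

15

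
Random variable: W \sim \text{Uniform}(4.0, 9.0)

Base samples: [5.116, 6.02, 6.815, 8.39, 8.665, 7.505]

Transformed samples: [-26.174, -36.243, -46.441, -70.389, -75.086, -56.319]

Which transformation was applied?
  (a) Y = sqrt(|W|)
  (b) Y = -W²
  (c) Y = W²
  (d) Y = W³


Checking option (b) Y = -W²:
  W = 5.116 -> Y = -26.174 ✓
  W = 6.02 -> Y = -36.243 ✓
  W = 6.815 -> Y = -46.441 ✓
All samples match this transformation.

(b) -W²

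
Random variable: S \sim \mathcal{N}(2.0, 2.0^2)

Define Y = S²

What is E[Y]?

E[S²] = Var(S) + (E[S])² = 4 + 4 = 8

8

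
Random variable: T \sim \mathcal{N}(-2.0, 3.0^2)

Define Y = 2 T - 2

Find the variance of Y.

For Y = aT + b: Var(Y) = a² * Var(T)
Var(T) = 3.0^2 = 9
Var(Y) = 2² * 9 = 4 * 9 = 36

36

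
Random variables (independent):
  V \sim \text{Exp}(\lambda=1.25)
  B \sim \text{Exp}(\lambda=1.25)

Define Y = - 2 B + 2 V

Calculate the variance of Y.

For independent RVs: Var(aX + bY) = a²Var(X) + b²Var(Y)
Var(V) = 0.64
Var(B) = 0.64
Var(Y) = 2²*0.64 + (-2)²*0.64
= 4*0.64 + 4*0.64 = 5.12

5.12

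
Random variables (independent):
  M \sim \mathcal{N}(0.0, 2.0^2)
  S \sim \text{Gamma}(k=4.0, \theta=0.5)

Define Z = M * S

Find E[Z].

For independent RVs: E[XY] = E[X]*E[Y]
E[M] = 0
E[S] = 2
E[Z] = 0 * 2 = 0

0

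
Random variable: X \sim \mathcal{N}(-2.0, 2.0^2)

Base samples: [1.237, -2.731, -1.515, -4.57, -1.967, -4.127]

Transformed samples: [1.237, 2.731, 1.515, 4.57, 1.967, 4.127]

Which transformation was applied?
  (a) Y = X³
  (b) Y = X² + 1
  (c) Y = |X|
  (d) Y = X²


Checking option (c) Y = |X|:
  X = 1.237 -> Y = 1.237 ✓
  X = -2.731 -> Y = 2.731 ✓
  X = -1.515 -> Y = 1.515 ✓
All samples match this transformation.

(c) |X|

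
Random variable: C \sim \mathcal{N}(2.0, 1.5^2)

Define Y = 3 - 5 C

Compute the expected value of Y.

For Y = -5C + 3:
E[Y] = -5 * E[C] + 3
E[C] = 2.0 = 2
E[Y] = -5 * 2 + 3 = -7

-7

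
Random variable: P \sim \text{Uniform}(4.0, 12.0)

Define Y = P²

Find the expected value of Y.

Using E[X²] = Var(X) + (E[X])²:
E[P] = 8
Var(P) = (12 - 4)^2/12 = 5.3333333
E[P²] = 5.3333333 + 8² = 5.3333333 + 64 = 69.333333

69.333333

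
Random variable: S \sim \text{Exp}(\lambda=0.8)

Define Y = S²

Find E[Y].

E[S²] = Var(S) + (E[S])² = 1.5625 + 1.5625 = 3.125

3.125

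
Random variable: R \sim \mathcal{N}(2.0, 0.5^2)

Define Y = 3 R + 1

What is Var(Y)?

For Y = aR + b: Var(Y) = a² * Var(R)
Var(R) = 0.5^2 = 0.25
Var(Y) = 3² * 0.25 = 9 * 0.25 = 2.25

2.25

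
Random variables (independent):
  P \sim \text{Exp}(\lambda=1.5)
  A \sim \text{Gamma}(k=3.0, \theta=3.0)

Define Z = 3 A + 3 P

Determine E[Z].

E[Z] = 3*E[P] + 3*E[A]
E[P] = 0.66666667
E[A] = 9
E[Z] = 3*0.66666667 + 3*9 = 29

29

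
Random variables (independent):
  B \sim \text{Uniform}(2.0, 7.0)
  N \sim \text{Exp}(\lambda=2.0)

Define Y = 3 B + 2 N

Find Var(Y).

For independent RVs: Var(aX + bY) = a²Var(X) + b²Var(Y)
Var(B) = 2.0833333
Var(N) = 0.25
Var(Y) = 3²*2.0833333 + 2²*0.25
= 9*2.0833333 + 4*0.25 = 19.75

19.75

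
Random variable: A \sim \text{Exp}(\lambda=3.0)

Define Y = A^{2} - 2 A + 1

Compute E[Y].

E[Y] = 1*E[A²] - 2*E[A] + 1
E[A] = 0.33333333
E[A²] = Var(A) + (E[A])² = 0.11111111 + 0.11111111 = 0.22222222
E[Y] = 1*0.22222222 - 2*0.33333333 + 1 = 0.55555556

0.55555556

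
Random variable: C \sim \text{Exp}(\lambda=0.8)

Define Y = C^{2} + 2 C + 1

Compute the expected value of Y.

E[Y] = 1*E[C²] + 2*E[C] + 1
E[C] = 1.25
E[C²] = Var(C) + (E[C])² = 1.5625 + 1.5625 = 3.125
E[Y] = 1*3.125 + 2*1.25 + 1 = 6.625

6.625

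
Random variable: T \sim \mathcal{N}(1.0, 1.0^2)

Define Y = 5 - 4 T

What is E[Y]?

For Y = -4T + 5:
E[Y] = -4 * E[T] + 5
E[T] = 1.0 = 1
E[Y] = -4 * 1 + 5 = 1

1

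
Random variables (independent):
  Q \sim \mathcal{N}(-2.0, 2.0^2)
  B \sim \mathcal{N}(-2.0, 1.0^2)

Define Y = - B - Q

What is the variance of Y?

For independent RVs: Var(aX + bY) = a²Var(X) + b²Var(Y)
Var(Q) = 4
Var(B) = 1
Var(Y) = (-1)²*4 + (-1)²*1
= 1*4 + 1*1 = 5

5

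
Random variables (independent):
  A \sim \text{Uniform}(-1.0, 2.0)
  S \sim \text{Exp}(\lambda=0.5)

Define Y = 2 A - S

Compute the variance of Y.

For independent RVs: Var(aX + bY) = a²Var(X) + b²Var(Y)
Var(A) = 0.75
Var(S) = 4
Var(Y) = 2²*0.75 + (-1)²*4
= 4*0.75 + 1*4 = 7

7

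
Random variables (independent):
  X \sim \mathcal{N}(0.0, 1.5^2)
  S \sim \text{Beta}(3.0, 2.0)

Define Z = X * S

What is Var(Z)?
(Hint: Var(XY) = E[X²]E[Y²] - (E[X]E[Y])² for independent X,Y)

Var(XY) = E[X²]E[Y²] - (E[X]E[Y])²
E[X] = 0, Var(X) = 2.25
E[S] = 0.6, Var(S) = 0.04
E[X²] = 2.25 + 0² = 2.25
E[S²] = 0.04 + 0.6² = 0.4
Var(Z) = 2.25*0.4 - (0*0.6)²
= 0.9 - 0 = 0.9

0.9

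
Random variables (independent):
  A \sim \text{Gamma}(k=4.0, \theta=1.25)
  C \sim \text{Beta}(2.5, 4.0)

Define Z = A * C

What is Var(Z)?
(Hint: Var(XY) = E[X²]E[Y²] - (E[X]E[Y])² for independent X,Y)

Var(XY) = E[X²]E[Y²] - (E[X]E[Y])²
E[A] = 5, Var(A) = 6.25
E[C] = 0.38461538, Var(C) = 0.031558185
E[A²] = 6.25 + 5² = 31.25
E[C²] = 0.031558185 + 0.38461538² = 0.17948718
Var(Z) = 31.25*0.17948718 - (5*0.38461538)²
= 5.6089744 - 3.6982249 = 1.9107495

1.9107495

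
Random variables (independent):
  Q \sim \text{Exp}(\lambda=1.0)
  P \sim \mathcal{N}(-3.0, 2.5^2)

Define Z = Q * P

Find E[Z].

For independent RVs: E[XY] = E[X]*E[Y]
E[Q] = 1
E[P] = -3
E[Z] = 1 * (-3) = -3

-3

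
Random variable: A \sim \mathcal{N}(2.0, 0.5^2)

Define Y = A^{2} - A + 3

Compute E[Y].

E[Y] = 1*E[A²] - 1*E[A] + 3
E[A] = 2
E[A²] = Var(A) + (E[A])² = 0.25 + 4 = 4.25
E[Y] = 1*4.25 - 1*2 + 3 = 5.25

5.25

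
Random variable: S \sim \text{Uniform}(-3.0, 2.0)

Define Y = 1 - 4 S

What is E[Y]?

For Y = -4S + 1:
E[Y] = -4 * E[S] + 1
E[S] = (-3 + 2)/2 = -0.5
E[Y] = -4 * (-0.5) + 1 = 3

3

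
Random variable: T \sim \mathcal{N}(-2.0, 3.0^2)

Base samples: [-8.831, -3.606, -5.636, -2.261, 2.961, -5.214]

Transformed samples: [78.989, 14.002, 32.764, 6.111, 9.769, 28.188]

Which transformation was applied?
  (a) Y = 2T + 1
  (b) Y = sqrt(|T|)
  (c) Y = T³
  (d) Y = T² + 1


Checking option (d) Y = T² + 1:
  T = -8.831 -> Y = 78.989 ✓
  T = -3.606 -> Y = 14.002 ✓
  T = -5.636 -> Y = 32.764 ✓
All samples match this transformation.

(d) T² + 1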